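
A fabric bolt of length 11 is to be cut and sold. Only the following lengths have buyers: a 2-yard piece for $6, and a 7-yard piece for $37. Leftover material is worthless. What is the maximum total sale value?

49

Consider every possible first cut. best[k] is the best of p[i]+best[k−i] over all sellable i≤k.
best[1] = 0
best[2] = 6
best[3] = 6
best[4] = 12  (first piece 2, then best[2]=6)
best[5] = 12
best[6] = 18  (first piece 2, then best[4]=12)
best[7] = max(6+12, 37+0) = 37
best[8] = max(6+18, 37+0) = 37
best[9] = max(6+37, 37+6) = 43
best[10] = max(6+37, 37+6) = 43
best[11] = max(6+43, 37+12) = 49
One optimal cutting: 7 + 2 + 2 → $49.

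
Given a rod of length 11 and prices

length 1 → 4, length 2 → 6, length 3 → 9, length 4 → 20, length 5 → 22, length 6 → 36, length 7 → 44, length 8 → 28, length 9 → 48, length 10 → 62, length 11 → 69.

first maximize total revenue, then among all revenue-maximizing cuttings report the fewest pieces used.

1

Build r[k] bottom-up: r[k] = max over allowed piece i of (p[i] + r[k−i]).
r[1] = 4
r[2] = 8  (first piece 1, then r[1]=4)
r[3] = 12  (first piece 1, then r[2]=8)
r[4] = 20
r[5] = 24  (first piece 1, then r[4]=20)
r[6] = 36
r[7] = 44
r[8] = 48  (first piece 1, then r[7]=44)
r[9] = 52  (first piece 1, then r[8]=48)
r[10] = 62
r[11] = 69
Maximum revenue is 69.
Now minimize piece count subject to staying optimal: for each k, pieces[k] = 1 + min over i with p[i]+r[k−i]=r[k] of pieces[k−i].
pieces[8] = 2
pieces[9] = 3
pieces[10] = 1
pieces[11] = 1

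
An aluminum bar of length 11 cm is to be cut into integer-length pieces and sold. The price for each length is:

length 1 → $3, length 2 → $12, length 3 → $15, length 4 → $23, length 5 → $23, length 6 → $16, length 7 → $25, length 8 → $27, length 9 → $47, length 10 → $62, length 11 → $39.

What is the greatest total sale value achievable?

Let best[k] be the best obtainable value from length k. For each k, try every first piece i and keep the best of price[i] + best[k−i].
best[1] = 3
best[2] = max(3+3, 12+0) = 12
best[3] = max(3+12, 12+3, 15+0) = 15
best[4] = max(3+15, 12+12, 15+3, 23+0) = 24
best[5] = max(3+24, 12+15, 15+12, 23+3, 23+0) = 27
best[6] = max(3+27, 12+24, 15+15, 23+12, 23+3, 16+0) = 36
best[7] = max(3+36, 12+27, 15+24, …, 16+3, 25+0) = 39
best[8] = max(3+39, 12+36, 15+27, …, 25+3, 27+0) = 48
best[9] = max(3+48, 12+39, 15+36, …, 27+3, 47+0) = 51
best[10] = max(3+51, 12+48, 15+39, …, 47+3, 62+0) = 62
best[11] = max(3+62, 12+51, 15+48, …, 62+3, 39+0) = 65
One optimal cutting: 10 + 1 → $62 + $3 = $65.

65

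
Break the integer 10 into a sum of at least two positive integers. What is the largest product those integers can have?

36

Fill m[k] for k=2..10: at each k try every first piece i and multiply by the better of (k−i) uncut or m[k−i].
m[2] = 1*max(1,0) = 1*1 = 1
m[3] = max(1*2, 2*1) = 2
m[4] = max(1*3, 2*2, 3*1) = 4
m[5] = max(1*4, 2*3, 3*2, 4*1) = 6
m[6] = max(1*6, 2*4, 3*3, 4*2, 5*1) = 9
m[7] = max(1*9, 2*6, 3*4, 4*3, 5*2, 6*1) = 12
m[8] = max(1*12, 2*9, 3*6, …, 6*2, 7*1) = 18
m[9] = max(1*18, 2*12, 3*9, …, 7*2, 8*1) = 27
m[10] = max(1*27, 2*18, 3*12, …, 8*2, 9*1) = 36
One optimal split: 3 + 3 + 2 + 2; product 3*3*2*2 = 36.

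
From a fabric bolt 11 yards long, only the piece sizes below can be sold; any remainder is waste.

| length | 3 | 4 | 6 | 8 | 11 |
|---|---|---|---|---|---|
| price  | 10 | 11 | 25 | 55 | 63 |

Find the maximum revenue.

Let best[k] be the best obtainable value from length k. For each k, try every first piece i and keep the best of price[i] + best[k−i].
best[1] = 0
best[2] = 0
best[3] = 10
best[4] = max(10+0, 11+0) = 11
best[5] = max(10+0, 11+0) = 11
best[6] = max(10+10, 11+0, 25+0) = 25
best[7] = max(10+11, 11+10, 25+0) = 25
best[8] = max(10+11, 11+11, 25+0, 55+0) = 55
best[9] = max(10+25, 11+11, 25+10, 55+0) = 55
best[10] = max(10+25, 11+25, 25+11, 55+0) = 55
best[11] = max(10+55, 11+25, 25+11, 55+10, 63+0) = 65
One optimal cutting: 8 + 3 → $65.

65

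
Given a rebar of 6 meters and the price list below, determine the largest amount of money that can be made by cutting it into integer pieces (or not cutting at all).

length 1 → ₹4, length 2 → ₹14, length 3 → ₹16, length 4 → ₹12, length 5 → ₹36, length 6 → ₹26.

Consider every possible first cut. r[k] is the best of p[i]+r[k−i] over all sellable i≤k.
r[1] = 4
r[2] = 14
r[3] = 18  (first piece 1, then r[2]=14)
r[4] = 28  (first piece 2, then r[2]=14)
r[5] = 36
r[6] = 42  (first piece 2, then r[4]=28)
One optimal cutting: 2 + 2 + 2 → ₹14 + ₹14 + ₹14 = ₹42.

42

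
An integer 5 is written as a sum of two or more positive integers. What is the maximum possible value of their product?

6

Let m[k] be the best product for length k (with at least one cut). For each first piece i, the rest contributes max(k−i, m[k−i]).
m[2] = 1*max(1,0) = 1*1 = 1
m[3] = 1*max(2,1) = 1*2 = 2
m[4] = 2*max(2,1) = 2*2 = 4
m[5] = 2*max(3,2) = 2*3 = 6
One optimal split: 3 + 2; product 3*2 = 6.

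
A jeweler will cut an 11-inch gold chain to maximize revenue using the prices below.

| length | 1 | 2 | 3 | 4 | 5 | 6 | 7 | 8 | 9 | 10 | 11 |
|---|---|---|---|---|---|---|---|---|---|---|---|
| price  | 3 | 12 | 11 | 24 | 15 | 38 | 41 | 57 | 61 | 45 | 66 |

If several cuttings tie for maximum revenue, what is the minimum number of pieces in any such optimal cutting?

2

Let r[k] be the best obtainable value from length k. For each k, try every first piece i and keep the best of price[i] + r[k−i].
r[1] = 3
r[2] = max(3+3, 12+0) = 12
r[3] = max(3+12, 12+3, 11+0) = 15
r[4] = max(3+15, 12+12, 11+3, 24+0) = 24
r[5] = max(3+24, 12+15, 11+12, 24+3, 15+0) = 27
r[6] = max(3+27, 12+24, 11+15, 24+12, 15+3, 38+0) = 38
r[7] = max(3+38, 12+27, 11+24, …, 38+3, 41+0) = 41
r[8] = max(3+41, 12+38, 11+27, …, 41+3, 57+0) = 57
r[9] = max(3+57, 12+41, 11+38, …, 57+3, 61+0) = 61
r[10] = max(3+61, 12+57, 11+41, …, 61+3, 45+0) = 69
r[11] = max(3+69, 12+61, 11+57, …, 45+3, 66+0) = 73
Maximum revenue is $73.
Now minimize piece count subject to staying optimal: for each k, pieces[k] = 1 + min over i with p[i]+r[k−i]=r[k] of pieces[k−i].
pieces[8] = 1
pieces[9] = 1
pieces[10] = 2
pieces[11] = 2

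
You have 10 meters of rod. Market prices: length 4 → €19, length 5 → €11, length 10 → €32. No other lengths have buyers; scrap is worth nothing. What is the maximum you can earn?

Build best[k] bottom-up: best[k] = max over allowed piece i of (p[i] + best[k−i]).
best[1] = 0
best[2] = 0
best[3] = 0
best[4] = 19
best[5] = max(19+0, 11+0) = 19
best[6] = max(19+0, 11+0) = 19
best[7] = max(19+0, 11+0) = 19
best[8] = max(19+19, 11+0) = 38
best[9] = max(19+19, 11+19) = 38
best[10] = max(19+19, 11+19, 32+0) = 38
One optimal cutting: pieces 4 + 4 with 2 meters of scrap → €38.

38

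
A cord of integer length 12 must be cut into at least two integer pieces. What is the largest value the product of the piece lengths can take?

81

Fill g[k] for k=2..12: at each k try every first piece i and multiply by the better of (k−i) uncut or g[k−i].
g[2] = 1·max(1,0) = 1·1 = 1
g[3] = max(1·2, 2·1) = 2
g[4] = max(1·3, 2·2, 3·1) = 4
g[5] = max(1·4, 2·3, 3·2, 4·1) = 6
g[6] = max(1·6, 2·4, 3·3, 4·2, 5·1) = 9
g[7] = max(1·9, 2·6, 3·4, 4·3, 5·2, 6·1) = 12
g[8] = max(1·12, 2·9, 3·6, …, 6·2, 7·1) = 18
g[9] = max(1·18, 2·12, 3·9, …, 7·2, 8·1) = 27
g[10] = max(1·27, 2·18, 3·12, …, 8·2, 9·1) = 36
g[11] = max(1·36, 2·27, 3·18, …, 9·2, 10·1) = 54
g[12] = max(1·54, 2·36, 3·27, …, 10·2, 11·1) = 81
One optimal split: 3 + 3 + 3 + 3; product 3·3·3·3 = 81.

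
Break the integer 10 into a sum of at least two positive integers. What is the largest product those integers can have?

Define g[k] = max over 1≤i<k of i · max(k−i, g[k−i]); the inner max lets the remainder stay uncut if that's better.
g[2] = 1·max(1,0) = 1·1 = 1
g[3] = max(1·2, 2·1) = 2
g[4] = max(1·3, 2·2, 3·1) = 4
g[5] = max(1·4, 2·3, 3·2, 4·1) = 6
g[6] = max(1·6, 2·4, 3·3, 4·2, 5·1) = 9
g[7] = max(1·9, 2·6, 3·4, 4·3, 5·2, 6·1) = 12
g[8] = max(1·12, 2·9, 3·6, …, 6·2, 7·1) = 18
g[9] = max(1·18, 2·12, 3·9, …, 7·2, 8·1) = 27
g[10] = max(1·27, 2·18, 3·12, …, 8·2, 9·1) = 36
One optimal split: 3 + 3 + 2 + 2; product 3·3·2·2 = 36.

36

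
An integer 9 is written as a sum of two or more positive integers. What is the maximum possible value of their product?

27

Fill prod[k] for k=2..9: at each k try every first piece i and multiply by the better of (k−i) uncut or prod[k−i].
prod[2] = 1*max(1,0) = 1*1 = 1
prod[3] = 1*max(2,1) = 1*2 = 2
prod[4] = 2*max(2,1) = 2*2 = 4
prod[5] = 2*max(3,2) = 2*3 = 6
prod[6] = 3*max(3,2) = 3*3 = 9
prod[7] = 2*max(5,6) = 2*6 = 12
prod[8] = 2*max(6,9) = 2*9 = 18
prod[9] = 3*max(6,9) = 3*9 = 27
One optimal split: 3 + 3 + 3; product 3*3*3 = 27.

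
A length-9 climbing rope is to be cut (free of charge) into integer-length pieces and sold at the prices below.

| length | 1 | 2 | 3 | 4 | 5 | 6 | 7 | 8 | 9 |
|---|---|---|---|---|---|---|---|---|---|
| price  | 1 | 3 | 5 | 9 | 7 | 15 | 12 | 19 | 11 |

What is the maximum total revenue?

20

Let r[k] be the best obtainable value from length k. For each k, try every first piece i and keep the best of price[i] + r[k−i].
r[1] = 1
r[2] = 3
r[3] = 5
r[4] = 9
r[5] = 10  (first piece 1, then r[4]=9)
r[6] = 15
r[7] = 16  (first piece 1, then r[6]=15)
r[8] = 19
r[9] = 20  (first piece 1, then r[8]=19)
One optimal cutting: 8 + 1 → €19 + €1 = €20.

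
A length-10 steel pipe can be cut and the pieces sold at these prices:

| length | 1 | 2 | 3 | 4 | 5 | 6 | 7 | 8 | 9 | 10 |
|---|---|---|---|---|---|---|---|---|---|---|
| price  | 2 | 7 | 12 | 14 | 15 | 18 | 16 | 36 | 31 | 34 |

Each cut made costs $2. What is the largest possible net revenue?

Let net[k] be the best obtainable value from length k. For each k, try every first piece i and keep the best of price[i] + net[k−i] minus the 2 cut fee when i<k.
net[1] = 2
net[2] = 7
net[3] = 12
net[4] = 14
net[5] = 17  (first piece 2, then net[3]=12)
net[6] = 22  (first piece 3, then net[3]=12)
net[7] = 24  (first piece 3, then net[4]=14)
net[8] = 36
net[9] = 36  (first piece 1, then net[8]=36)
net[10] = 41  (first piece 2, then net[8]=36)
One optimal plan: pieces 8 + 2 (1 cut) → $43 − $2 = $41.

41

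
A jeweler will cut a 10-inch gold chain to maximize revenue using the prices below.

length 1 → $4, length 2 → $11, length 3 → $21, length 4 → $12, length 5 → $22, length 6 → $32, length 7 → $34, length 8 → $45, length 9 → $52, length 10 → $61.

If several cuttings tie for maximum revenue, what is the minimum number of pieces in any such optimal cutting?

4

Let r[k] be the best obtainable value from length k. For each k, try every first piece i and keep the best of price[i] + r[k−i].
r[1] = 4
r[2] = max(4+4, 11+0) = 11
r[3] = max(4+11, 11+4, 21+0) = 21
r[4] = max(4+21, 11+11, 21+4, 12+0) = 25
r[5] = max(4+25, 11+21, 21+11, 12+4, 22+0) = 32
r[6] = max(4+32, 11+25, 21+21, 12+11, 22+4, 32+0) = 42
r[7] = max(4+42, 11+32, 21+25, …, 32+4, 34+0) = 46
r[8] = max(4+46, 11+42, 21+32, …, 34+4, 45+0) = 53
r[9] = max(4+53, 11+46, 21+42, …, 45+4, 52+0) = 63
r[10] = max(4+63, 11+53, 21+46, …, 52+4, 61+0) = 67
Maximum revenue is $67.
Now minimize piece count subject to staying optimal: for each k, pieces[k] = 1 + min over i with p[i]+r[k−i]=r[k] of pieces[k−i].
pieces[7] = 3
pieces[8] = 3
pieces[9] = 3
pieces[10] = 4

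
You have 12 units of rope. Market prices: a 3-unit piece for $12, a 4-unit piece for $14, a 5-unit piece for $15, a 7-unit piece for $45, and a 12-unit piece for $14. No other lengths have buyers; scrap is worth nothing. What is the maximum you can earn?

Let best[k] be the best obtainable value from length k. For each k, try every first piece i and keep the best of price[i] + best[k−i].
best[1] = 0
best[2] = 0
best[3] = 12
best[4] = max(12+0, 14+0) = 14
best[5] = max(12+0, 14+0, 15+0) = 15
best[6] = max(12+12, 14+0, 15+0) = 24
best[7] = max(12+14, 14+12, 15+0, 45+0) = 45
best[8] = max(12+15, 14+14, 15+12, 45+0) = 45
best[9] = max(12+24, 14+15, 15+14, 45+0) = 45
best[10] = max(12+45, 14+24, 15+15, 45+12) = 57
best[11] = max(12+45, 14+45, 15+24, 45+14) = 59
best[12] = max(12+45, 14+45, 15+45, 45+15, 14+0) = 60
One optimal cutting: 7 + 5 → $60.

60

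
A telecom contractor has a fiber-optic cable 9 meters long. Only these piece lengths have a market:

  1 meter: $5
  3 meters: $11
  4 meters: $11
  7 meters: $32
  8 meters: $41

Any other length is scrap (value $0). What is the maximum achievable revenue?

Consider every possible first cut. r[k] is the best of p[i]+r[k−i] over all sellable i≤k.
r[1] = 5
r[2] = 10  (first piece 1, then r[1]=5)
r[3] = max(5+10, 11+0) = 15
r[4] = max(5+15, 11+5, 11+0) = 20
r[5] = max(5+20, 11+10, 11+5) = 25
r[6] = max(5+25, 11+15, 11+10) = 30
r[7] = max(5+30, 11+20, 11+15, 32+0) = 35
r[8] = max(5+35, 11+25, 11+20, 32+5, 41+0) = 41
r[9] = max(5+41, 11+30, 11+25, 32+10, 41+5) = 46
One optimal cutting: 8 + 1 → $46.

46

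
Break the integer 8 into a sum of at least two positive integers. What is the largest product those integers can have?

Fill P[k] for k=2..8: at each k try every first piece i and multiply by the better of (k−i) uncut or P[k−i].
Small cases: P[2]=1, P[3]=2.
P[4] = max(1·3, 2·2, 3·1) = 4
P[5] = max(1·4, 2·3, 3·2, 4·1) = 6
P[6] = max(1·6, 2·4, 3·3, 4·2, 5·1) = 9
P[7] = max(1·9, 2·6, 3·4, 4·3, 5·2, 6·1) = 12
P[8] = max(1·12, 2·9, 3·6, …, 6·2, 7·1) = 18
One optimal split: 3 + 3 + 2; product 3·3·2 = 18.

18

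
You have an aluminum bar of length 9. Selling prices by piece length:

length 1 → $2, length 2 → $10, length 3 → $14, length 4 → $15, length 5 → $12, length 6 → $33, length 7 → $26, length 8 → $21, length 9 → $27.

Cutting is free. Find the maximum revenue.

47

Consider every possible first cut. R[k] is the best of p[i]+R[k−i] over all sellable i≤k.
R[1] = 2
R[2] = max(2+2, 10+0) = 10
R[3] = max(2+10, 10+2, 14+0) = 14
R[4] = max(2+14, 10+10, 14+2, 15+0) = 20
R[5] = max(2+20, 10+14, 14+10, 15+2, 12+0) = 24
R[6] = max(2+24, 10+20, 14+14, 15+10, 12+2, 33+0) = 33
R[7] = max(2+33, 10+24, 14+20, …, 33+2, 26+0) = 35
R[8] = max(2+35, 10+33, 14+24, …, 26+2, 21+0) = 43
R[9] = max(2+43, 10+35, 14+33, …, 21+2, 27+0) = 47
One optimal cutting: 6 + 3 → $33 + $14 = $47.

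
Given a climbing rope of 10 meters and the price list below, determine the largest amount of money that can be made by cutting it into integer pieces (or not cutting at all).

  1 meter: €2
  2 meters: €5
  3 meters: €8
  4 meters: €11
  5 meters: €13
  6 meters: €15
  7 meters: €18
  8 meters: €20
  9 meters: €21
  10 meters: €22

Consider every possible first cut. v[k] is the best of p[i]+v[k−i] over all sellable i≤k.
v[1] = 2
v[2] = max(2+2, 5+0) = 5
v[3] = max(2+5, 5+2, 8+0) = 8
v[4] = max(2+8, 5+5, 8+2, 11+0) = 11
v[5] = max(2+11, 5+8, 8+5, 11+2, 13+0) = 13
v[6] = max(2+13, 5+11, 8+8, 11+5, 13+2, 15+0) = 16
v[7] = max(2+16, 5+13, 8+11, …, 15+2, 18+0) = 19
v[8] = max(2+19, 5+16, 8+13, …, 18+2, 20+0) = 22
v[9] = max(2+22, 5+19, 8+16, …, 20+2, 21+0) = 24
v[10] = max(2+24, 5+22, 8+19, …, 21+2, 22+0) = 27
One optimal cutting: 4 + 4 + 2 → €11 + €11 + €5 = €27.

27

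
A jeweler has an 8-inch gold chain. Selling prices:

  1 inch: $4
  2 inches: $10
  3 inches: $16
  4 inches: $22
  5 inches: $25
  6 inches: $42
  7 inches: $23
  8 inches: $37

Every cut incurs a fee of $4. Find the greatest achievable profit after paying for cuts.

48

Let v[k] be the best obtainable value from length k. For each k, try every first piece i and keep the best of price[i] + v[k−i] minus the 4 cut fee when i<k.
v[1] = 4
v[2] = max(4+4-4, 10+0) = 10
v[3] = max(4+10-4, 10+4-4, 16+0) = 16
v[4] = max(4+16-4, 10+10-4, 16+4-4, 22+0) = 22
v[5] = max(4+22-4, 10+16-4, 16+10-4, 22+4-4, 25+0) = 25
v[6] = max(4+25-4, 10+22-4, 16+16-4, 22+10-4, 25+4-4, 42+0) = 42
v[7] = max(4+42-4, 10+25-4, 16+22-4, …, 42+4-4, 23+0) = 42
v[8] = max(4+42-4, 10+42-4, 16+25-4, …, 23+4-4, 37+0) = 48
One optimal plan: pieces 6 + 2 (1 cut) → $52 − $4 = $48.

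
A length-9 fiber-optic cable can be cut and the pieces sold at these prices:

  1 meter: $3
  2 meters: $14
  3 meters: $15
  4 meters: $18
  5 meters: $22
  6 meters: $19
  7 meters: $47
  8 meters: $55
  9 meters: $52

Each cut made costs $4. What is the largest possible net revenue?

Consider every possible first cut. net[k] is the best of p[i]+net[k−i] over all sellable i≤k, charging 4 whenever i<k.
net[1] = 3
net[2] = 14
net[3] = 15
net[4] = 24  (first piece 2, then net[2]=14)
net[5] = 25  (first piece 2, then net[3]=15)
net[6] = 34  (first piece 2, then net[4]=24)
net[7] = 47
net[8] = 55
net[9] = 57  (first piece 2, then net[7]=47)
One optimal plan: pieces 7 + 2 (1 cut) → $61 − $4 = $57.

57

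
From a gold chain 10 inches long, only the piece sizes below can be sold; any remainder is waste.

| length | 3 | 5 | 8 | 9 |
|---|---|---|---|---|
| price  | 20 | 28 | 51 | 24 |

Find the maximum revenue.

Consider every possible first cut. r[k] is the best of p[i]+r[k−i] over all sellable i≤k.
r[1] = 0
r[2] = 0
r[3] = 20
r[4] = 20
r[5] = 28
r[6] = 40  (first piece 3, then r[3]=20)
r[7] = 40
r[8] = 51
r[9] = 60  (first piece 3, then r[6]=40)
r[10] = 60
One optimal cutting: pieces 3 + 3 + 3 with 1 inch of scrap → $60.

60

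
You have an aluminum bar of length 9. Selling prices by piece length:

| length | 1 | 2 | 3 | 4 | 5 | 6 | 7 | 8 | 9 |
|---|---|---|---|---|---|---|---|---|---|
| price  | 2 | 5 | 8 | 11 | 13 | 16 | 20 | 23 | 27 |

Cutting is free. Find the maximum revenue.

27

Build r[k] bottom-up: r[k] = max over allowed piece i of (p[i] + r[k−i]).
r[1] = 2
r[2] = 5
r[3] = 8
r[4] = 11
r[5] = 13  (first piece 1, then r[4]=11)
r[6] = 16  (first piece 2, then r[4]=11)
r[7] = 20
r[8] = 23
r[9] = 27
Best is to sell the whole 9-cm piece uncut for $27.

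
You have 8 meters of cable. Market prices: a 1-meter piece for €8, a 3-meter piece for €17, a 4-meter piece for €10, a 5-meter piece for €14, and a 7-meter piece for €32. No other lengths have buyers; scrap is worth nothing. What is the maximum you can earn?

Consider every possible first cut. r[k] is the best of p[i]+r[k−i] over all sellable i≤k.
r[1] = 8
r[2] = 16  (first piece 1, then r[1]=8)
r[3] = 24  (first piece 1, then r[2]=16)
r[4] = 32  (first piece 1, then r[3]=24)
r[5] = 40  (first piece 1, then r[4]=32)
r[6] = 48  (first piece 1, then r[5]=40)
r[7] = 56  (first piece 1, then r[6]=48)
r[8] = 64  (first piece 1, then r[7]=56)
One optimal cutting: 1 + 1 + 1 + 1 + 1 + 1 + 1 + 1 → €64.

64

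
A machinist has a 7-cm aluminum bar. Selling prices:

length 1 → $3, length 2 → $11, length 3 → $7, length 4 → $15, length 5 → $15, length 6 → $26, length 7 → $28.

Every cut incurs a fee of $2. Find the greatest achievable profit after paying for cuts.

Let net[k] be the best obtainable value from length k. For each k, try every first piece i and keep the best of price[i] + net[k−i] minus the 2 cut fee when i<k.
net[1] = 3
net[2] = 11
net[3] = 12  (first piece 1, then net[2]=11)
net[4] = 20  (first piece 2, then net[2]=11)
net[5] = 21  (first piece 1, then net[4]=20)
net[6] = 29  (first piece 2, then net[4]=20)
net[7] = 30  (first piece 1, then net[6]=29)
One optimal plan: pieces 2 + 2 + 2 + 1 (3 cuts) → $36 − $6 = $30.

30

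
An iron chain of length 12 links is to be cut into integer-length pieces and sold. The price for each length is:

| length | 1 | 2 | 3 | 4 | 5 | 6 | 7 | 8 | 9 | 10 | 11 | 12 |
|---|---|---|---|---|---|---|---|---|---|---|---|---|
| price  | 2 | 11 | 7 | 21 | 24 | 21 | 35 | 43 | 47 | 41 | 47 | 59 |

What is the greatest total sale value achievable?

Let best[k] be the best obtainable value from length k. For each k, try every first piece i and keep the best of price[i] + best[k−i].
best[1] = 2
best[2] = max(2+2, 11+0) = 11
best[3] = max(2+11, 11+2, 7+0) = 13
best[4] = max(2+13, 11+11, 7+2, 21+0) = 22
best[5] = max(2+22, 11+13, 7+11, 21+2, 24+0) = 24
best[6] = max(2+24, 11+22, 7+13, 21+11, 24+2, 21+0) = 33
best[7] = max(2+33, 11+24, 7+22, …, 21+2, 35+0) = 35
best[8] = max(2+35, 11+33, 7+24, …, 35+2, 43+0) = 44
best[9] = max(2+44, 11+35, 7+33, …, 43+2, 47+0) = 47
best[10] = max(2+47, 11+44, 7+35, …, 47+2, 41+0) = 55
best[11] = max(2+55, 11+47, 7+44, …, 41+2, 47+0) = 58
best[12] = max(2+58, 11+55, 7+47, …, 47+2, 59+0) = 66
One optimal cutting: 2 + 2 + 2 + 2 + 2 + 2 → $11 + $11 + $11 + $11 + $11 + $11 = $66.

66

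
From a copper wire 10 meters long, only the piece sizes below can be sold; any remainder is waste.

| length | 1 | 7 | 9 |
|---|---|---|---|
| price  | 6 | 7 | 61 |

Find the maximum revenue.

67

Build r[k] bottom-up: r[k] = max over allowed piece i of (p[i] + r[k−i]).
r[1] = 6
r[2] = 12  (first piece 1, then r[1]=6)
r[3] = 18  (first piece 1, then r[2]=12)
r[4] = 24  (first piece 1, then r[3]=18)
r[5] = 30  (first piece 1, then r[4]=24)
r[6] = 36  (first piece 1, then r[5]=30)
r[7] = max(6+36, 7+0) = 42
r[8] = max(6+42, 7+6) = 48
r[9] = max(6+48, 7+12, 61+0) = 61
r[10] = max(6+61, 7+18, 61+6) = 67
One optimal cutting: 9 + 1 → €67.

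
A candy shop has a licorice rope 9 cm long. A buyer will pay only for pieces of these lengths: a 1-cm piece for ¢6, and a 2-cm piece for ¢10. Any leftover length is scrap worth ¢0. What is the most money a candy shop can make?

54

Consider every possible first cut. r[k] is the best of p[i]+r[k−i] over all sellable i≤k.
r[1] = 6
r[2] = max(6+6, 10+0) = 12
r[3] = max(6+12, 10+6) = 18
r[4] = max(6+18, 10+12) = 24
r[5] = max(6+24, 10+18) = 30
r[6] = max(6+30, 10+24) = 36
r[7] = max(6+36, 10+30) = 42
r[8] = max(6+42, 10+36) = 48
r[9] = max(6+48, 10+42) = 54
One optimal cutting: 1 + 1 + 1 + 1 + 1 + 1 + 1 + 1 + 1 → ¢54.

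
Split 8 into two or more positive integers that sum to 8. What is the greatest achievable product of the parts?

Define prod[k] = max over 1≤i<k of i · max(k−i, prod[k−i]); the inner max lets the remainder stay uncut if that's better.
prod[2] = 1×max(1,0) = 1×1 = 1
prod[3] = 1×max(2,1) = 1×2 = 2
prod[4] = 2×max(2,1) = 2×2 = 4
prod[5] = 2×max(3,2) = 2×3 = 6
prod[6] = 3×max(3,2) = 3×3 = 9
prod[7] = 2×max(5,6) = 2×6 = 12
prod[8] = 2×max(6,9) = 2×9 = 18
One optimal split: 3 + 3 + 2; product 3×3×2 = 18.

18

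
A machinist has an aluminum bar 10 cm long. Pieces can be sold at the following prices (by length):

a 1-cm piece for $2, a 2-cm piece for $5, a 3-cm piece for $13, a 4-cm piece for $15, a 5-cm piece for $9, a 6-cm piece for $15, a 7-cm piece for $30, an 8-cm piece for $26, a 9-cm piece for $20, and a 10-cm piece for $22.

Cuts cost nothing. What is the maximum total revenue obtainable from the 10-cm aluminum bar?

43

Consider every possible first cut. R[k] is the best of p[i]+R[k−i] over all sellable i≤k.
R[1] = 2
R[2] = max(2+2, 5+0) = 5
R[3] = max(2+5, 5+2, 13+0) = 13
R[4] = max(2+13, 5+5, 13+2, 15+0) = 15
R[5] = max(2+15, 5+13, 13+5, 15+2, 9+0) = 18
R[6] = max(2+18, 5+15, 13+13, 15+5, 9+2, 15+0) = 26
R[7] = max(2+26, 5+18, 13+15, …, 15+2, 30+0) = 30
R[8] = max(2+30, 5+26, 13+18, …, 30+2, 26+0) = 32
R[9] = max(2+32, 5+30, 13+26, …, 26+2, 20+0) = 39
R[10] = max(2+39, 5+32, 13+30, …, 20+2, 22+0) = 43
One optimal cutting: 7 + 3 → $30 + $13 = $43.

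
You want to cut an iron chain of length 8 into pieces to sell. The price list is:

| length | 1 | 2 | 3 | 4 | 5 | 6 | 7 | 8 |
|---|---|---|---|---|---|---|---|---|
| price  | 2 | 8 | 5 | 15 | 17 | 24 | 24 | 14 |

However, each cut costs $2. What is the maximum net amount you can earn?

Let v[k] be the best obtainable value from length k. For each k, try every first piece i and keep the best of price[i] + v[k−i] minus the 2 cut fee when i<k.
v[1] = 2
v[2] = max(2+2-2, 8+0) = 8
v[3] = max(2+8-2, 8+2-2, 5+0) = 8
v[4] = max(2+8-2, 8+8-2, 5+2-2, 15+0) = 15
v[5] = max(2+15-2, 8+8-2, 5+8-2, 15+2-2, 17+0) = 17
v[6] = max(2+17-2, 8+15-2, 5+8-2, 15+8-2, 17+2-2, 24+0) = 24
v[7] = max(2+24-2, 8+17-2, 5+15-2, …, 24+2-2, 24+0) = 24
v[8] = max(2+24-2, 8+24-2, 5+17-2, …, 24+2-2, 14+0) = 30
One optimal plan: pieces 6 + 2 (1 cut) → $32 − $2 = $30.

30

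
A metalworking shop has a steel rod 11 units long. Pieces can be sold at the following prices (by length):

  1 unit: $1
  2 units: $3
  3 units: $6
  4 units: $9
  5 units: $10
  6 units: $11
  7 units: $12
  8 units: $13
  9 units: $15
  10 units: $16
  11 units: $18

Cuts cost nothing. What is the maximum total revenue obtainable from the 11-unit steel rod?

Build r[k] bottom-up: r[k] = max over allowed piece i of (p[i] + r[k−i]).
r[1] = 1
r[2] = max(1+1, 3+0) = 3
r[3] = max(1+3, 3+1, 6+0) = 6
r[4] = max(1+6, 3+3, 6+1, 9+0) = 9
r[5] = max(1+9, 3+6, 6+3, 9+1, 10+0) = 10
r[6] = max(1+10, 3+9, 6+6, 9+3, 10+1, 11+0) = 12
r[7] = max(1+12, 3+10, 6+9, …, 11+1, 12+0) = 15
r[8] = max(1+15, 3+12, 6+10, …, 12+1, 13+0) = 18
r[9] = max(1+18, 3+15, 6+12, …, 13+1, 15+0) = 19
r[10] = max(1+19, 3+18, 6+15, …, 15+1, 16+0) = 21
r[11] = max(1+21, 3+19, 6+18, …, 16+1, 18+0) = 24
One optimal cutting: 4 + 4 + 3 → $9 + $9 + $6 = $24.

24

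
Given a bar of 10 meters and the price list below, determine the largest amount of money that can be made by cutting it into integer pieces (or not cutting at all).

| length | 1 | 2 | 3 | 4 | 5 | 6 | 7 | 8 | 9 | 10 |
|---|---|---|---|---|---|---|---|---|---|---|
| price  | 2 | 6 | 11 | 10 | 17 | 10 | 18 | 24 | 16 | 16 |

Let r[k] be the best obtainable value from length k. For each k, try every first piece i and keep the best of price[i] + r[k−i].
r[1] = 2
r[2] = max(2+2, 6+0) = 6
r[3] = max(2+6, 6+2, 11+0) = 11
r[4] = max(2+11, 6+6, 11+2, 10+0) = 13
r[5] = max(2+13, 6+11, 11+6, 10+2, 17+0) = 17
r[6] = max(2+17, 6+13, 11+11, 10+6, 17+2, 10+0) = 22
r[7] = max(2+22, 6+17, 11+13, …, 10+2, 18+0) = 24
r[8] = max(2+24, 6+22, 11+17, …, 18+2, 24+0) = 28
r[9] = max(2+28, 6+24, 11+22, …, 24+2, 16+0) = 33
r[10] = max(2+33, 6+28, 11+24, …, 16+2, 16+0) = 35
One optimal cutting: 3 + 3 + 3 + 1 → 11 + 11 + 11 + 2 = 35.

35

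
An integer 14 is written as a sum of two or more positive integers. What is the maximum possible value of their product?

Let prod[k] be the best product for length k (with at least one cut). For each first piece i, the rest contributes max(k−i, prod[k−i]).
Small cases: prod[2]=1, prod[3]=2, prod[4]=4, prod[5]=6, prod[6]=9, prod[7]=12.
prod[8] = max(1·12, 2·9, 3·6, …, 6·2, 7·1) = 18
prod[9] = max(1·18, 2·12, 3·9, …, 7·2, 8·1) = 27
prod[10] = max(1·27, 2·18, 3·12, …, 8·2, 9·1) = 36
prod[11] = max(1·36, 2·27, 3·18, …, 9·2, 10·1) = 54
prod[12] = max(1·54, 2·36, 3·27, …, 10·2, 11·1) = 81
prod[13] = max(1·81, 2·54, 3·36, …, 11·2, 12·1) = 108
prod[14] = max(1·108, 2·81, 3·54, …, 12·2, 13·1) = 162
One optimal split: 3 + 3 + 3 + 3 + 2; product 3·3·3·3·2 = 162.

162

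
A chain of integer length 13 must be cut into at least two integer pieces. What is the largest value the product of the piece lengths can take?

108

Let f[k] be the best product for length k (with at least one cut). For each first piece i, the rest contributes max(k−i, f[k−i]).
Small cases: f[2]=1, f[3]=2, f[4]=4, f[5]=6.
f[6] = 3×max(3,2) = 3×3 = 9
f[7] = 2×max(5,6) = 2×6 = 12
f[8] = 2×max(6,9) = 2×9 = 18
f[9] = 3×max(6,9) = 3×9 = 27
f[10] = 2×max(8,18) = 2×18 = 36
f[11] = 2×max(9,27) = 2×27 = 54
f[12] = 3×max(9,27) = 3×27 = 81
f[13] = 2×max(11,54) = 2×54 = 108
One optimal split: 3 + 3 + 3 + 2 + 2; product 3×3×3×2×2 = 108.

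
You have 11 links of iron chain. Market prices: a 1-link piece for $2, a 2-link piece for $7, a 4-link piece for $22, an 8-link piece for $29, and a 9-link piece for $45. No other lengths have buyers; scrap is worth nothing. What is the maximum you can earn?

Build r[k] bottom-up: r[k] = max over allowed piece i of (p[i] + r[k−i]).
r[1] = 2
r[2] = 7
r[3] = 9  (first piece 1, then r[2]=7)
r[4] = 22
r[5] = 24  (first piece 1, then r[4]=22)
r[6] = 29  (first piece 2, then r[4]=22)
r[7] = 31  (first piece 1, then r[6]=29)
r[8] = 44  (first piece 4, then r[4]=22)
r[9] = 46  (first piece 1, then r[8]=44)
r[10] = 51  (first piece 2, then r[8]=44)
r[11] = 53  (first piece 1, then r[10]=51)
One optimal cutting: 4 + 4 + 2 + 1 → $53.

53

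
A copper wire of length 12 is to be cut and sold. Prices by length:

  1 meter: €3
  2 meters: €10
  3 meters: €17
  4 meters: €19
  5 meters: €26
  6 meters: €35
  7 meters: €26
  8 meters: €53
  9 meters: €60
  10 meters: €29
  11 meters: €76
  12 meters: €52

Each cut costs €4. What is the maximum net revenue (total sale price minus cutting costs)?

75

Let net[k] be the best obtainable value from length k. For each k, try every first piece i and keep the best of price[i] + net[k−i] minus the 4 cut fee when i<k.
net[1] = 3
net[2] = max(3+3-4, 10+0) = 10
net[3] = max(3+10-4, 10+3-4, 17+0) = 17
net[4] = max(3+17-4, 10+10-4, 17+3-4, 19+0) = 19
net[5] = max(3+19-4, 10+17-4, 17+10-4, 19+3-4, 26+0) = 26
net[6] = max(3+26-4, 10+19-4, 17+17-4, 19+10-4, 26+3-4, 35+0) = 35
net[7] = max(3+35-4, 10+26-4, 17+19-4, …, 35+3-4, 26+0) = 34
net[8] = max(3+34-4, 10+35-4, 17+26-4, …, 26+3-4, 53+0) = 53
net[9] = max(3+53-4, 10+34-4, 17+35-4, …, 53+3-4, 60+0) = 60
net[10] = max(3+60-4, 10+53-4, 17+34-4, …, 60+3-4, 29+0) = 59
net[11] = max(3+59-4, 10+60-4, 17+53-4, …, 29+3-4, 76+0) = 76
net[12] = max(3+76-4, 10+59-4, 17+60-4, …, 76+3-4, 52+0) = 75
One optimal plan: pieces 11 + 1 (1 cut) → €79 − €4 = €75.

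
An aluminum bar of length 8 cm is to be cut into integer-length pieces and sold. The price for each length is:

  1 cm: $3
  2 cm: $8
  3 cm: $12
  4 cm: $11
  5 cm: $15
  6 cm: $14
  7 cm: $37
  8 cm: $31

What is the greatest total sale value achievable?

40

Consider every possible first cut. v[k] is the best of p[i]+v[k−i] over all sellable i≤k.
v[1] = 3
v[2] = 8
v[3] = 12
v[4] = 16  (first piece 2, then v[2]=8)
v[5] = 20  (first piece 2, then v[3]=12)
v[6] = 24  (first piece 2, then v[4]=16)
v[7] = 37
v[8] = 40  (first piece 1, then v[7]=37)
One optimal cutting: 7 + 1 → $37 + $3 = $40.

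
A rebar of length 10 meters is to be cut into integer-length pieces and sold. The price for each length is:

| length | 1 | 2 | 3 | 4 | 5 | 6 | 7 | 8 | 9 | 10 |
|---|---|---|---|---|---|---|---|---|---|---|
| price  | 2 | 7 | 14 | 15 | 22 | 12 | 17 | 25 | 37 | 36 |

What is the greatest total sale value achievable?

Let r[k] be the best obtainable value from length k. For each k, try every first piece i and keep the best of price[i] + r[k−i].
r[1] = 2
r[2] = max(2+2, 7+0) = 7
r[3] = max(2+7, 7+2, 14+0) = 14
r[4] = max(2+14, 7+7, 14+2, 15+0) = 16
r[5] = max(2+16, 7+14, 14+7, 15+2, 22+0) = 22
r[6] = max(2+22, 7+16, 14+14, 15+7, 22+2, 12+0) = 28
r[7] = max(2+28, 7+22, 14+16, …, 12+2, 17+0) = 30
r[8] = max(2+30, 7+28, 14+22, …, 17+2, 25+0) = 36
r[9] = max(2+36, 7+30, 14+28, …, 25+2, 37+0) = 42
r[10] = max(2+42, 7+36, 14+30, …, 37+2, 36+0) = 44
One optimal cutting: 3 + 3 + 3 + 1 → ₹14 + ₹14 + ₹14 + ₹2 = ₹44.

44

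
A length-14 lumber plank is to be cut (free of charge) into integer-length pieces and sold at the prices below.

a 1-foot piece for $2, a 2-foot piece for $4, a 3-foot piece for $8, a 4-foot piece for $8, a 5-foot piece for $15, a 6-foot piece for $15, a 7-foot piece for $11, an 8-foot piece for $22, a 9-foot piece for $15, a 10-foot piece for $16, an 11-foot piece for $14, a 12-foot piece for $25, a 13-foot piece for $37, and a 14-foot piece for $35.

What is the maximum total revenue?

40

Consider every possible first cut. r[k] is the best of p[i]+r[k−i] over all sellable i≤k.
r[1] = 2
r[2] = max(2+2, 4+0) = 4
r[3] = max(2+4, 4+2, 8+0) = 8
r[4] = max(2+8, 4+4, 8+2, 8+0) = 10
r[5] = max(2+10, 4+8, 8+4, 8+2, 15+0) = 15
r[6] = max(2+15, 4+10, 8+8, 8+4, 15+2, 15+0) = 17
r[7] = max(2+17, 4+15, 8+10, …, 15+2, 11+0) = 19
r[8] = max(2+19, 4+17, 8+15, …, 11+2, 22+0) = 23
r[9] = max(2+23, 4+19, 8+17, …, 22+2, 15+0) = 25
r[10] = max(2+25, 4+23, 8+19, …, 15+2, 16+0) = 30
r[11] = max(2+30, 4+25, 8+23, …, 16+2, 14+0) = 32
r[12] = max(2+32, 4+30, 8+25, …, 14+2, 25+0) = 34
r[13] = max(2+34, 4+32, 8+30, …, 25+2, 37+0) = 38
r[14] = max(2+38, 4+34, 8+32, …, 37+2, 35+0) = 40
One optimal cutting: 5 + 5 + 3 + 1 → $15 + $15 + $8 + $2 = $40.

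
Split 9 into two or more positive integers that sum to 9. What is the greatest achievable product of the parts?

Let prod[k] be the best product for length k (with at least one cut). For each first piece i, the rest contributes max(k−i, prod[k−i]).
prod[2] = 1×max(1,0) = 1×1 = 1
prod[3] = max(1×2, 2×1) = 2
prod[4] = max(1×3, 2×2, 3×1) = 4
prod[5] = max(1×4, 2×3, 3×2, 4×1) = 6
prod[6] = max(1×6, 2×4, 3×3, 4×2, 5×1) = 9
prod[7] = max(1×9, 2×6, 3×4, 4×3, 5×2, 6×1) = 12
prod[8] = max(1×12, 2×9, 3×6, …, 6×2, 7×1) = 18
prod[9] = max(1×18, 2×12, 3×9, …, 7×2, 8×1) = 27
One optimal split: 3 + 3 + 3; product 3×3×3 = 27.

27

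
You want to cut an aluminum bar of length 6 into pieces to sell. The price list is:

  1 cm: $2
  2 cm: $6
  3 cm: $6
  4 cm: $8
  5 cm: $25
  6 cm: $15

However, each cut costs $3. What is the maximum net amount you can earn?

24

Build v[k] bottom-up: v[k] = max over allowed piece i of (p[i] + v[k−i]) − 3 per cut.
v[1] = 2
v[2] = max(2+2-3, 6+0) = 6
v[3] = max(2+6-3, 6+2-3, 6+0) = 6
v[4] = max(2+6-3, 6+6-3, 6+2-3, 8+0) = 9
v[5] = max(2+9-3, 6+6-3, 6+6-3, 8+2-3, 25+0) = 25
v[6] = max(2+25-3, 6+9-3, 6+6-3, 8+6-3, 25+2-3, 15+0) = 24
One optimal plan: pieces 5 + 1 (1 cut) → $27 − $3 = $24.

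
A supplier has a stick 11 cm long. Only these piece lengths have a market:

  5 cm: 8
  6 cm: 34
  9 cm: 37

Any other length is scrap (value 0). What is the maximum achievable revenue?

42

Build r[k] bottom-up: r[k] = max over allowed piece i of (p[i] + r[k−i]).
r[1] = 0
r[2] = 0
r[3] = 0
r[4] = 0
r[5] = 8
r[6] = 34
r[7] = 34
r[8] = 34
r[9] = 37
r[10] = 37
r[11] = 42  (first piece 5, then r[6]=34)
One optimal cutting: 6 + 5 → 42.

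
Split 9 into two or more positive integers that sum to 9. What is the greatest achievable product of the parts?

Define f[k] = max over 1≤i<k of i · max(k−i, f[k−i]); the inner max lets the remainder stay uncut if that's better.
Small cases: f[2]=1, f[3]=2.
f[4] = max(1·3, 2·2, 3·1) = 4
f[5] = max(1·4, 2·3, 3·2, 4·1) = 6
f[6] = max(1·6, 2·4, 3·3, 4·2, 5·1) = 9
f[7] = max(1·9, 2·6, 3·4, 4·3, 5·2, 6·1) = 12
f[8] = max(1·12, 2·9, 3·6, …, 6·2, 7·1) = 18
f[9] = max(1·18, 2·12, 3·9, …, 7·2, 8·1) = 27
One optimal split: 3 + 3 + 3; product 3·3·3 = 27.

27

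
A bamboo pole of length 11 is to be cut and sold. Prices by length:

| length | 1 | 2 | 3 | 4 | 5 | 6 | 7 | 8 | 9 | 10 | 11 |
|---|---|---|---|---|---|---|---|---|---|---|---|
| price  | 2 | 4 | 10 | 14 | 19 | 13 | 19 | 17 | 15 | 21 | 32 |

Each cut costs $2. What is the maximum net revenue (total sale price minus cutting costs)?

36

Let net[k] be the best obtainable value from length k. For each k, try every first piece i and keep the best of price[i] + net[k−i] minus the 2 cut fee when i<k.
net[1] = 2
net[2] = max(2+2-2, 4+0) = 4
net[3] = max(2+4-2, 4+2-2, 10+0) = 10
net[4] = max(2+10-2, 4+4-2, 10+2-2, 14+0) = 14
net[5] = max(2+14-2, 4+10-2, 10+4-2, 14+2-2, 19+0) = 19
net[6] = max(2+19-2, 4+14-2, 10+10-2, 14+4-2, 19+2-2, 13+0) = 19
net[7] = max(2+19-2, 4+19-2, 10+14-2, …, 13+2-2, 19+0) = 22
net[8] = max(2+22-2, 4+19-2, 10+19-2, …, 19+2-2, 17+0) = 27
net[9] = max(2+27-2, 4+22-2, 10+19-2, …, 17+2-2, 15+0) = 31
net[10] = max(2+31-2, 4+27-2, 10+22-2, …, 15+2-2, 21+0) = 36
net[11] = max(2+36-2, 4+31-2, 10+27-2, …, 21+2-2, 32+0) = 36
One optimal plan: pieces 5 + 5 + 1 (2 cuts) → $40 − $4 = $36.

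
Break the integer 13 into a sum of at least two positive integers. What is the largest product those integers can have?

108

Let m[k] be the best product for length k (with at least one cut). For each first piece i, the rest contributes max(k−i, m[k−i]).
m[2] = 1·max(1,0) = 1·1 = 1
m[3] = 1·max(2,1) = 1·2 = 2
m[4] = 2·max(2,1) = 2·2 = 4
m[5] = 2·max(3,2) = 2·3 = 6
m[6] = 3·max(3,2) = 3·3 = 9
m[7] = 2·max(5,6) = 2·6 = 12
m[8] = 2·max(6,9) = 2·9 = 18
m[9] = 3·max(6,9) = 3·9 = 27
m[10] = 2·max(8,18) = 2·18 = 36
m[11] = 2·max(9,27) = 2·27 = 54
m[12] = 3·max(9,27) = 3·27 = 81
m[13] = 2·max(11,54) = 2·54 = 108
One optimal split: 3 + 3 + 3 + 2 + 2; product 3·3·3·2·2 = 108.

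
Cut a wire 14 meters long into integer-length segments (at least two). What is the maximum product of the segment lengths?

Define prod[k] = max over 1≤i<k of i · max(k−i, prod[k−i]); the inner max lets the remainder stay uncut if that's better.
prod[2] = 1*max(1,0) = 1*1 = 1
prod[3] = max(1*2, 2*1) = 2
prod[4] = max(1*3, 2*2, 3*1) = 4
prod[5] = max(1*4, 2*3, 3*2, 4*1) = 6
prod[6] = max(1*6, 2*4, 3*3, 4*2, 5*1) = 9
prod[7] = max(1*9, 2*6, 3*4, 4*3, 5*2, 6*1) = 12
prod[8] = max(1*12, 2*9, 3*6, …, 6*2, 7*1) = 18
prod[9] = max(1*18, 2*12, 3*9, …, 7*2, 8*1) = 27
prod[10] = max(1*27, 2*18, 3*12, …, 8*2, 9*1) = 36
prod[11] = max(1*36, 2*27, 3*18, …, 9*2, 10*1) = 54
prod[12] = max(1*54, 2*36, 3*27, …, 10*2, 11*1) = 81
prod[13] = max(1*81, 2*54, 3*36, …, 11*2, 12*1) = 108
prod[14] = max(1*108, 2*81, 3*54, …, 12*2, 13*1) = 162
One optimal split: 3 + 3 + 3 + 3 + 2; product 3*3*3*3*2 = 162.

162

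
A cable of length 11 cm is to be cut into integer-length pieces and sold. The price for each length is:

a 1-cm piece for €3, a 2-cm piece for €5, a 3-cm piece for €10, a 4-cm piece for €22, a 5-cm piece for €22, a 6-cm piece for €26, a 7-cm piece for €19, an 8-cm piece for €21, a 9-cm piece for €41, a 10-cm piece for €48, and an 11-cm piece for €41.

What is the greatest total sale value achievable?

Build best[k] bottom-up: best[k] = max over allowed piece i of (p[i] + best[k−i]).
best[1] = 3
best[2] = max(3+3, 5+0) = 6
best[3] = max(3+6, 5+3, 10+0) = 10
best[4] = max(3+10, 5+6, 10+3, 22+0) = 22
best[5] = max(3+22, 5+10, 10+6, 22+3, 22+0) = 25
best[6] = max(3+25, 5+22, 10+10, 22+6, 22+3, 26+0) = 28
best[7] = max(3+28, 5+25, 10+22, …, 26+3, 19+0) = 32
best[8] = max(3+32, 5+28, 10+25, …, 19+3, 21+0) = 44
best[9] = max(3+44, 5+32, 10+28, …, 21+3, 41+0) = 47
best[10] = max(3+47, 5+44, 10+32, …, 41+3, 48+0) = 50
best[11] = max(3+50, 5+47, 10+44, …, 48+3, 41+0) = 54
One optimal cutting: 4 + 4 + 3 → €22 + €22 + €10 = €54.

54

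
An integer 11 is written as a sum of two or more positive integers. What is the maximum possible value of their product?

Fill f[k] for k=2..11: at each k try every first piece i and multiply by the better of (k−i) uncut or f[k−i].
Small cases: f[2]=1, f[3]=2.
f[4] = 2×max(2,1) = 2×2 = 4
f[5] = 2×max(3,2) = 2×3 = 6
f[6] = 3×max(3,2) = 3×3 = 9
f[7] = 2×max(5,6) = 2×6 = 12
f[8] = 2×max(6,9) = 2×9 = 18
f[9] = 3×max(6,9) = 3×9 = 27
f[10] = 2×max(8,18) = 2×18 = 36
f[11] = 2×max(9,27) = 2×27 = 54
One optimal split: 3 + 3 + 3 + 2; product 3×3×3×2 = 54.

54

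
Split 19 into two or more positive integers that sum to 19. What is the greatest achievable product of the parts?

972

Let m[k] be the best product for length k (with at least one cut). For each first piece i, the rest contributes max(k−i, m[k−i]).
m[2] = 1·max(1,0) = 1·1 = 1
m[3] = max(1·2, 2·1) = 2
m[4] = max(1·3, 2·2, 3·1) = 4
m[5] = max(1·4, 2·3, 3·2, 4·1) = 6
m[6] = max(1·6, 2·4, 3·3, 4·2, 5·1) = 9
m[7] = max(1·9, 2·6, 3·4, 4·3, 5·2, 6·1) = 12
m[8] = max(1·12, 2·9, 3·6, …, 6·2, 7·1) = 18
m[9] = max(1·18, 2·12, 3·9, …, 7·2, 8·1) = 27
m[10] = max(1·27, 2·18, 3·12, …, 8·2, 9·1) = 36
m[11] = max(1·36, 2·27, 3·18, …, 9·2, 10·1) = 54
m[12] = max(1·54, 2·36, 3·27, …, 10·2, 11·1) = 81
m[13] = max(1·81, 2·54, 3·36, …, 11·2, 12·1) = 108
m[14] = max(1·108, 2·81, 3·54, …, 12·2, 13·1) = 162
m[15] = max(1·162, 2·108, 3·81, …, 13·2, 14·1) = 243
m[16] = max(1·243, 2·162, 3·108, …, 14·2, 15·1) = 324
m[17] = max(1·324, 2·243, 3·162, …, 15·2, 16·1) = 486
m[18] = max(1·486, 2·324, 3·243, …, 16·2, 17·1) = 729
m[19] = max(1·729, 2·486, 3·324, …, 17·2, 18·1) = 972
One optimal split: 3 + 3 + 3 + 3 + 3 + 2 + 2; product 3·3·3·3·3·2·2 = 972.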